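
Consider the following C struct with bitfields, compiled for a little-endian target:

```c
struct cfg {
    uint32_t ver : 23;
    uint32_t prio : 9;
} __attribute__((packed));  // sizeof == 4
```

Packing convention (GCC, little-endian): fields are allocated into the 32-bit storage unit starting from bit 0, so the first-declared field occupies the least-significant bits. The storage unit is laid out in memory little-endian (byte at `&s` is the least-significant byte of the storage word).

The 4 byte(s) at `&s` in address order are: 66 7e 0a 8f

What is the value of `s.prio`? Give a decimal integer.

286

[0]=0x66 [1]=0x7e [2]=0x0a [3]=0x8f (little-endian) → word 0x8f0a7e66
ver:23 @ bit 0 → (0x8f0a7e66>>0)&0x7fffff = 0xa7e66
prio:9 @ bit 23 → (0x8f0a7e66>>23)&0x1ff = 0x11e  ←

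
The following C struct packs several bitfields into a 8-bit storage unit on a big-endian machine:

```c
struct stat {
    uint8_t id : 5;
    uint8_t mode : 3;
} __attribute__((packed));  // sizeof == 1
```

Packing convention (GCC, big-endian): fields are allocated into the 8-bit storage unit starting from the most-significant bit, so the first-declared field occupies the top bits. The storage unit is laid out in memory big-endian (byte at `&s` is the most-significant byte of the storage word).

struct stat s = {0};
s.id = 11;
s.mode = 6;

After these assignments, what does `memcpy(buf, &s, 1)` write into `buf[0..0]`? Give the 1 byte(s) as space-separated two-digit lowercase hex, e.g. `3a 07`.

id:5 = 11 → 0xb << 3 → word 0x58
mode:3 = 6 → 0x6 << 0 → word 0x5e
word = 0x5e → big-endian bytes:
  [0]=0x5e

5e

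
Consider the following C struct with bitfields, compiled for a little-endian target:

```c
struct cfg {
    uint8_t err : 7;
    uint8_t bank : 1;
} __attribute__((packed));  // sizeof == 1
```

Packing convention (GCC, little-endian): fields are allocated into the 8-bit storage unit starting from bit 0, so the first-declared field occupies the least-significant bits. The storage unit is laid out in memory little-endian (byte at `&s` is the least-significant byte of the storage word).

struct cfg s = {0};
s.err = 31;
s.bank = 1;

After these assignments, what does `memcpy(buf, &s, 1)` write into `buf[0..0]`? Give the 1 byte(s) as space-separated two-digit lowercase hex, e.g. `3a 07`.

9f

[0+:7] err=31 & 0x7f = 0x1f; word=0x1f
[7+:1] bank=1 & 0x1 = 0x1; word=0x9f
word = 0x9f → little-endian bytes:
  [0]=0x9f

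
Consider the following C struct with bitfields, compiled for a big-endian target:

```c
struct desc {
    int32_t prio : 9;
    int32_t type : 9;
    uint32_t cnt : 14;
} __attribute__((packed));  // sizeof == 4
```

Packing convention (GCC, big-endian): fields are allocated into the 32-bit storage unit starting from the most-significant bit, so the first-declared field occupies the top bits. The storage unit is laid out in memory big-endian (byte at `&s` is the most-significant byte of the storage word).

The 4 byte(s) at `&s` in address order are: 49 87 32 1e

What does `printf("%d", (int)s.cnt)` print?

[0]=0x49 [1]=0x87 [2]=0x32 [3]=0x1e (big-endian) → word 0x4987321e
prio [23+:9] = (word>>23) & 0x1ff = 147
type [14+:9] = (word>>14) & 0x1ff = 28
cnt [0+:14] = (word>>0) & 0x3fff = 12830  ←

12830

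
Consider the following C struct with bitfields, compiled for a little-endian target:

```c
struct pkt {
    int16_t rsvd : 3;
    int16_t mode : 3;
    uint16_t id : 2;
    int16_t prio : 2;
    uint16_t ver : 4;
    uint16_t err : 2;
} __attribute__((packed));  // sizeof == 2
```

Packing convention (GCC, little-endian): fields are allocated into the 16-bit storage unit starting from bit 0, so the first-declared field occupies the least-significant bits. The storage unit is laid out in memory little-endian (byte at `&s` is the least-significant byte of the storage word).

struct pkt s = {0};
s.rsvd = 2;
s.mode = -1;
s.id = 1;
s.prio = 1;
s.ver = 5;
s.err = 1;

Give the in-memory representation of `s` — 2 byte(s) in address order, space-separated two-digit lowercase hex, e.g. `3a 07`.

[0+:3] rsvd=2 & 0x7 = 0x2; word=0x0002
[3+:3] mode=-1 & 0x7 = 0x7; word=0x003a
[6+:2] id=1 & 0x3 = 0x1; word=0x007a
[8+:2] prio=1 & 0x3 = 0x1; word=0x017a
[10+:4] ver=5 & 0xf = 0x5; word=0x157a
[14+:2] err=1 & 0x3 = 0x1; word=0x557a
word = 0x557a → little-endian bytes:
  [0]=0x7a  [1]=0x55

7a 55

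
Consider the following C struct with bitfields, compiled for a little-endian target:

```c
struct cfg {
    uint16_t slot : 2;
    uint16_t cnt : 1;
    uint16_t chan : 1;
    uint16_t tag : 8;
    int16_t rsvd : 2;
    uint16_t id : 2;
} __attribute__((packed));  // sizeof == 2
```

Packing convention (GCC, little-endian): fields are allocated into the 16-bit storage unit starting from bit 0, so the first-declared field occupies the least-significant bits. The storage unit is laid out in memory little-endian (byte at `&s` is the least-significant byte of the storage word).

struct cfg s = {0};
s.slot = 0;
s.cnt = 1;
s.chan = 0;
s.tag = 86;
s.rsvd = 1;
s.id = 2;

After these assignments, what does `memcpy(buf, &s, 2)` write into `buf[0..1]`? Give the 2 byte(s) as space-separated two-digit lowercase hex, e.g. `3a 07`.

64 95

slot (2b) val=0 bits=0x0 at bit 0: 0x0000
cnt (1b) val=1 bits=0x1 at bit 2: 0x0004
chan (1b) val=0 bits=0x0 at bit 3: 0x0004
tag (8b) val=86 bits=0x56 at bit 4: 0x0564
rsvd (2b) val=1 bits=0x1 at bit 12: 0x1564
id (2b) val=2 bits=0x2 at bit 14: 0x9564
word = 0x9564 → little-endian bytes:
  [0]=0x64  [1]=0x95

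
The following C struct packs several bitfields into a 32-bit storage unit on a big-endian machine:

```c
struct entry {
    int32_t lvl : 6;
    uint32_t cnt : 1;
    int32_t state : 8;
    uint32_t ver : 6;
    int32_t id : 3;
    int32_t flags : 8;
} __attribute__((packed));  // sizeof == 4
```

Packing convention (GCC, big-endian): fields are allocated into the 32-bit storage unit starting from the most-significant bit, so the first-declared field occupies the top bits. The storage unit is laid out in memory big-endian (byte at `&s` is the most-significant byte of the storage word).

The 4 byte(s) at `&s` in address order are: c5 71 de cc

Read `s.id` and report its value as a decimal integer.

-2

[0]=0xc5 [1]=0x71 [2]=0xde [3]=0xcc (big-endian) → word 0xc571decc
lvl [26+:6] = (word>>26) & 0x3f = 49
cnt [25+:1] = (word>>25) & 0x1 = 0
state [17+:8] = (word>>17) & 0xff = 184
ver [11+:6] = (word>>11) & 0x3f = 59
id [8+:3] = (word>>8) & 0x7 = 6  ←
flags [0+:8] = (word>>0) & 0xff = 204
id signed 3b, MSB=1: 6 - 8 = -2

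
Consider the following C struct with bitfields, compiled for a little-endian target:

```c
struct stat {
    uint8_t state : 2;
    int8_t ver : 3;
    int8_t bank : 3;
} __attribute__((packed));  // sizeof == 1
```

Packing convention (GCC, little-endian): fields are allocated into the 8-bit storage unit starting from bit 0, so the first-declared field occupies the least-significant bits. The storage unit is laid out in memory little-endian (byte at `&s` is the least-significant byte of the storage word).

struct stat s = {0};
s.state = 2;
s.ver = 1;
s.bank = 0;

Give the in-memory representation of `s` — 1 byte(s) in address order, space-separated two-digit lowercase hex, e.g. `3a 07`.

06

state:2 = 2 → 0x2 << 0 → word 0x02
ver:3 = 1 → 0x1 << 2 → word 0x06
bank:3 = 0 → 0x0 << 5 → word 0x06
word = 0x06 → little-endian bytes:
  [0]=0x06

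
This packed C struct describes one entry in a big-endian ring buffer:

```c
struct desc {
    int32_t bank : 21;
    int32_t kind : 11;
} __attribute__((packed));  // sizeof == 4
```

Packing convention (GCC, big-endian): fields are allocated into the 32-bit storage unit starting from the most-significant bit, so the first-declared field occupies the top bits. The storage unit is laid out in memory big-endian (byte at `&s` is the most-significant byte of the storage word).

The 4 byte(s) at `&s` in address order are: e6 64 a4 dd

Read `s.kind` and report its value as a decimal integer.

-803

[0]=0xe6 [1]=0x64 [2]=0xa4 [3]=0xdd (big-endian) → word 0xe664a4dd
bank [11+:21] = (word>>11) & 0x1fffff = 1887380
kind [0+:11] = (word>>0) & 0x7ff = 1245  ←
kind signed 11b, MSB=1: 1245 - 2048 = -803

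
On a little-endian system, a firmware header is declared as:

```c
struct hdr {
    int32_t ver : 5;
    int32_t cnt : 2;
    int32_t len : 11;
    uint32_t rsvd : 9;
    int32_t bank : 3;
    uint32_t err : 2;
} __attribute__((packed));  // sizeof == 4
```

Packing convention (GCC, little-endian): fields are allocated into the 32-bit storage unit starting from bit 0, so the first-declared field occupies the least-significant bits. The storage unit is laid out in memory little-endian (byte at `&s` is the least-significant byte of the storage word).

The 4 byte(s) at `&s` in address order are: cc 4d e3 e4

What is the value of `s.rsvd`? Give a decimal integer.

[0]=0xcc [1]=0x4d [2]=0xe3 [3]=0xe4 (little-endian) → word 0xe4e34dcc
ver:5 @ bit 0 → (0xe4e34dcc>>0)&0x1f = 0xc
cnt:2 @ bit 5 → (0xe4e34dcc>>5)&0x3 = 0x2
len:11 @ bit 7 → (0xe4e34dcc>>7)&0x7ff = 0x69b
rsvd:9 @ bit 18 → (0xe4e34dcc>>18)&0x1ff = 0x138  ←
bank:3 @ bit 27 → (0xe4e34dcc>>27)&0x7 = 0x4
err:2 @ bit 30 → (0xe4e34dcc>>30)&0x3 = 0x3

312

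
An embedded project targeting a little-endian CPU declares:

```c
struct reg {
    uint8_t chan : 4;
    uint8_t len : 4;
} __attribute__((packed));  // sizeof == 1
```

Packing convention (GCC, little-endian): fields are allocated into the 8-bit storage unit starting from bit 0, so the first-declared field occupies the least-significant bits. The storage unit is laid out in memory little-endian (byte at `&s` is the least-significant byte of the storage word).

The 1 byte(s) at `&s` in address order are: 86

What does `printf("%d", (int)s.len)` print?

8

[0]=0x86 (little-endian) → word 0x86
chan:4 @ bit 0 → (0x86>>0)&0xf = 0x6
len:4 @ bit 4 → (0x86>>4)&0xf = 0x8  ←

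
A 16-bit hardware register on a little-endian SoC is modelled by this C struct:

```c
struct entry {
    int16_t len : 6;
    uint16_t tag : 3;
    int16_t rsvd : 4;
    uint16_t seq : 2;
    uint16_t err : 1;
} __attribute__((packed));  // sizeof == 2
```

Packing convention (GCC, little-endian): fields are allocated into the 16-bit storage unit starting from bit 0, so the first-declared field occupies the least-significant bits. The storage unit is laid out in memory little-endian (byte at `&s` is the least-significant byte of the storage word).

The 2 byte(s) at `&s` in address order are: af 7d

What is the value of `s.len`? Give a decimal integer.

-17

[0]=0xaf [1]=0x7d (little-endian) → word 0x7daf
len:6 @ bit 0 → (0x7daf>>0)&0x3f = 0x2f  ←
tag:3 @ bit 6 → (0x7daf>>6)&0x7 = 0x6
rsvd:4 @ bit 9 → (0x7daf>>9)&0xf = 0xe
seq:2 @ bit 13 → (0x7daf>>13)&0x3 = 0x3
err:1 @ bit 15 → (0x7daf>>15)&0x1 = 0x0
len signed 6b, MSB=1: 47 - 64 = -17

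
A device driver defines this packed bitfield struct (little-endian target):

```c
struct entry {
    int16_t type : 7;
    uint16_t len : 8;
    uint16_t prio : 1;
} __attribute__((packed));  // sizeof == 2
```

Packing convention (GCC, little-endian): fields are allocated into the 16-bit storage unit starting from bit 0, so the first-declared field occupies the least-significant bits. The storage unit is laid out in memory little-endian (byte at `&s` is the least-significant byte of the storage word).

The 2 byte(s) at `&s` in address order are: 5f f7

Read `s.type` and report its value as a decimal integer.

[0]=0x5f [1]=0xf7 (little-endian) → word 0xf75f
type [0+:7] = (word>>0) & 0x7f = 95  ←
len [7+:8] = (word>>7) & 0xff = 238
prio [15+:1] = (word>>15) & 0x1 = 1
type signed 7b, MSB=1: 95 - 128 = -33

-33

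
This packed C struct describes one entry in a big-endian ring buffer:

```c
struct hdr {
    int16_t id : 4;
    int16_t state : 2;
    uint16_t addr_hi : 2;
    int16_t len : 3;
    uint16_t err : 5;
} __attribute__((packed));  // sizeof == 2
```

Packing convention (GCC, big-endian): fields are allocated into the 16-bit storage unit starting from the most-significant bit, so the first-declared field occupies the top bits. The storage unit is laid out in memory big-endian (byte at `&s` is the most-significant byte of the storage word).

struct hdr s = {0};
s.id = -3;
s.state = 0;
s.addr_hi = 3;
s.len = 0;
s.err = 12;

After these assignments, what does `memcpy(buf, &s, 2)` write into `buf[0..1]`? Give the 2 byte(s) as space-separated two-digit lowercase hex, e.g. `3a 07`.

id:4 = -3 → 0xd << 12 → word 0xd000
state:2 = 0 → 0x0 << 10 → word 0xd000
addr_hi:2 = 3 → 0x3 << 8 → word 0xd300
len:3 = 0 → 0x0 << 5 → word 0xd300
err:5 = 12 → 0xc << 0 → word 0xd30c
word = 0xd30c → big-endian bytes:
  [0]=0xd3  [1]=0x0c

d3 0c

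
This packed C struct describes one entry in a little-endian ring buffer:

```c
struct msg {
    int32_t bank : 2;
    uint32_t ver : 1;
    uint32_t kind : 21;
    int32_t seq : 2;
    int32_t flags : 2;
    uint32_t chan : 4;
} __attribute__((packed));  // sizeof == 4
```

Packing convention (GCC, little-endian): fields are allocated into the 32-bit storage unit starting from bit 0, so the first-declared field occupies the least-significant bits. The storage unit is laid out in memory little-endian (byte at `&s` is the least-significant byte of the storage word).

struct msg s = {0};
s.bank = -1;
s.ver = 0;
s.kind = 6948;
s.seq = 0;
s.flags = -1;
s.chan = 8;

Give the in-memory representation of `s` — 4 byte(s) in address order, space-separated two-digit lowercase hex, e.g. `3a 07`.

[0+:2] bank=-1 & 0x3 = 0x3; word=0x00000003
[2+:1] ver=0 & 0x1 = 0x0; word=0x00000003
[3+:21] kind=6948 & 0x1fffff = 0x1b24; word=0x0000d923
[24+:2] seq=0 & 0x3 = 0x0; word=0x0000d923
[26+:2] flags=-1 & 0x3 = 0x3; word=0x0c00d923
[28+:4] chan=8 & 0xf = 0x8; word=0x8c00d923
word = 0x8c00d923 → little-endian bytes:
  [0]=0x23  [1]=0xd9  [2]=0x00  [3]=0x8c

23 d9 00 8c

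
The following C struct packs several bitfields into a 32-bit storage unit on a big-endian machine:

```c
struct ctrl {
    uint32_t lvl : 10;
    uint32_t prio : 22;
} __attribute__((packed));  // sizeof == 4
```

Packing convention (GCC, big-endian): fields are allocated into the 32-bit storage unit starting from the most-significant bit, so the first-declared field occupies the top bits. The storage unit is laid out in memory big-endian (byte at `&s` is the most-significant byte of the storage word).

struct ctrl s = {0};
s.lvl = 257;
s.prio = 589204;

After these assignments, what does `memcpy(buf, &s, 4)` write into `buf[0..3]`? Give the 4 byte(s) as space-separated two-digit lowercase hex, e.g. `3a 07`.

40 48 fd 94

[22+:10] lvl=257 & 0x3ff = 0x101; word=0x40400000
[0+:22] prio=589204 & 0x3fffff = 0x8fd94; word=0x4048fd94
word = 0x4048fd94 → big-endian bytes:
  [0]=0x40  [1]=0x48  [2]=0xfd  [3]=0x94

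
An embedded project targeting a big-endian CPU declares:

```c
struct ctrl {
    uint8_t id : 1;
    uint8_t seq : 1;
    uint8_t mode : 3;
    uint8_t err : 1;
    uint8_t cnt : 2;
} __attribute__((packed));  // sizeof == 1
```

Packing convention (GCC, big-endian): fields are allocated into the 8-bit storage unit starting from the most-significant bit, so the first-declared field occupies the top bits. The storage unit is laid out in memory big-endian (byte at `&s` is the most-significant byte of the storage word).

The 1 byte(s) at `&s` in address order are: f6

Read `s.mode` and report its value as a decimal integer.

6

[0]=0xf6 (big-endian) → word 0xf6
id [7+:1] = (word>>7) & 0x1 = 1
seq [6+:1] = (word>>6) & 0x1 = 1
mode [3+:3] = (word>>3) & 0x7 = 6  ←
err [2+:1] = (word>>2) & 0x1 = 1
cnt [0+:2] = (word>>0) & 0x3 = 2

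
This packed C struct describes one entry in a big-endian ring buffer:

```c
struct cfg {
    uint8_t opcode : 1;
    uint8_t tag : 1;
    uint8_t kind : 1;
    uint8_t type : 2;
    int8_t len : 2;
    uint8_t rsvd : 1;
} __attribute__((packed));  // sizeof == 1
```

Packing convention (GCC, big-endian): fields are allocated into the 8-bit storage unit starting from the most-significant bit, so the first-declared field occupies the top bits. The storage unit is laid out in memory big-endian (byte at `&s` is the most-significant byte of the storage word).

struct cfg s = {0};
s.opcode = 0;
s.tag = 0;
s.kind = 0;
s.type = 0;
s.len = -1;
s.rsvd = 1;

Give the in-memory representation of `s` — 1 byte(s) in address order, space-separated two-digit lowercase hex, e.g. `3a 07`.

07

opcode (1b) val=0 bits=0x0 at bit 7: 0x00
tag (1b) val=0 bits=0x0 at bit 6: 0x00
kind (1b) val=0 bits=0x0 at bit 5: 0x00
type (2b) val=0 bits=0x0 at bit 3: 0x00
len (2b) val=-1 bits=0x3 at bit 1: 0x06
rsvd (1b) val=1 bits=0x1 at bit 0: 0x07
word = 0x07 → big-endian bytes:
  [0]=0x07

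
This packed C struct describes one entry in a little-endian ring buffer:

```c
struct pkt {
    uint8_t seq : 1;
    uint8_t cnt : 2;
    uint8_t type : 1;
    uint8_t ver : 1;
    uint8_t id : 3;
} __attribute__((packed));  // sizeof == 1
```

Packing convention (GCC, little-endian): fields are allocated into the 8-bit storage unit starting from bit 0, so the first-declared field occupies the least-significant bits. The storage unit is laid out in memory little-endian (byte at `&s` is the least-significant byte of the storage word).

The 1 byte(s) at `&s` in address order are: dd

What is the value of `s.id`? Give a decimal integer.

[0]=0xdd (little-endian) → word 0xdd
seq [0+:1] = (word>>0) & 0x1 = 1
cnt [1+:2] = (word>>1) & 0x3 = 2
type [3+:1] = (word>>3) & 0x1 = 1
ver [4+:1] = (word>>4) & 0x1 = 1
id [5+:3] = (word>>5) & 0x7 = 6  ←

6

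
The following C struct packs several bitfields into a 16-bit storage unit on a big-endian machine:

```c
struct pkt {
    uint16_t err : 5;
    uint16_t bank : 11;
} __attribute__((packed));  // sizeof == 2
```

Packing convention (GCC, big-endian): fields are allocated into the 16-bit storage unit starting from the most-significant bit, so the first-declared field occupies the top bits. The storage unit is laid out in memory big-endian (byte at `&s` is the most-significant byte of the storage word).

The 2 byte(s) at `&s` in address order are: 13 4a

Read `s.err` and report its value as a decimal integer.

2

[0]=0x13 [1]=0x4a (big-endian) → word 0x134a
err [11+:5] = (word>>11) & 0x1f = 2  ←
bank [0+:11] = (word>>0) & 0x7ff = 842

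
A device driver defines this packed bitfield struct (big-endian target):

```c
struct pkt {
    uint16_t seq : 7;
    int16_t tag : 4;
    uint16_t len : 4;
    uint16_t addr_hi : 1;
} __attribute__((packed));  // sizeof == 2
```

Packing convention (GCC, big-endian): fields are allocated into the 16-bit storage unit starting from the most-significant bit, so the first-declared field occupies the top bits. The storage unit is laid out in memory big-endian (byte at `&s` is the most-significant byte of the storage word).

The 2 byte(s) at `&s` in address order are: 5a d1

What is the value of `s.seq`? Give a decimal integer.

45

[0]=0x5a [1]=0xd1 (big-endian) → word 0x5ad1
seq [9+:7] = (word>>9) & 0x7f = 45  ←
tag [5+:4] = (word>>5) & 0xf = 6
len [1+:4] = (word>>1) & 0xf = 8
addr_hi [0+:1] = (word>>0) & 0x1 = 1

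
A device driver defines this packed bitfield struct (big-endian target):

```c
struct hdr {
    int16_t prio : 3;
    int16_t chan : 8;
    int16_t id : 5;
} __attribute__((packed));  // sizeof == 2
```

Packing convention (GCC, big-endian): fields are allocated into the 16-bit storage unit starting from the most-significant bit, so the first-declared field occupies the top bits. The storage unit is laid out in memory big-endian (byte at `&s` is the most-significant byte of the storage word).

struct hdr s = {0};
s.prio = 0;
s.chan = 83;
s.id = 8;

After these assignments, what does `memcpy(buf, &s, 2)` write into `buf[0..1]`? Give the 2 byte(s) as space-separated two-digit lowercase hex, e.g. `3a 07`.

0a 68

prio (3b) val=0 bits=0x0 at bit 13: 0x0000
chan (8b) val=83 bits=0x53 at bit 5: 0x0a60
id (5b) val=8 bits=0x8 at bit 0: 0x0a68
word = 0x0a68 → big-endian bytes:
  [0]=0x0a  [1]=0x68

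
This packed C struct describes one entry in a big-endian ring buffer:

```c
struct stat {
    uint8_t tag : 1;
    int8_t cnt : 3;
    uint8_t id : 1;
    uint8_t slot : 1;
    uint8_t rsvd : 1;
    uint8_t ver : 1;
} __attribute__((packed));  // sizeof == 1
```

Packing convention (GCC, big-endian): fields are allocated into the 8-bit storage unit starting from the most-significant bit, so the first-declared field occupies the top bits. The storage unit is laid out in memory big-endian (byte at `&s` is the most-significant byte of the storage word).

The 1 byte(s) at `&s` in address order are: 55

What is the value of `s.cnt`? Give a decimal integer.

[0]=0x55 (big-endian) → word 0x55
tag [7+:1] = (word>>7) & 0x1 = 0
cnt [4+:3] = (word>>4) & 0x7 = 5  ←
id [3+:1] = (word>>3) & 0x1 = 0
slot [2+:1] = (word>>2) & 0x1 = 1
rsvd [1+:1] = (word>>1) & 0x1 = 0
ver [0+:1] = (word>>0) & 0x1 = 1
cnt signed 3b, MSB=1: 5 - 8 = -3

-3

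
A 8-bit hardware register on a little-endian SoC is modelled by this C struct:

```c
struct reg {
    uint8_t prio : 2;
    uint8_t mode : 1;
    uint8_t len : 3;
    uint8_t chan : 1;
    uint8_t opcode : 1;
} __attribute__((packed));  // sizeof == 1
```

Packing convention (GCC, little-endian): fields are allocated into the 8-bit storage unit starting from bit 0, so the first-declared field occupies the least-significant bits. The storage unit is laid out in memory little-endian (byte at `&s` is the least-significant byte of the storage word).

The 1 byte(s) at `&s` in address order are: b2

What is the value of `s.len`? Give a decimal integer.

6

[0]=0xb2 (little-endian) → word 0xb2
prio:2 @ bit 0 → (0xb2>>0)&0x3 = 0x2
mode:1 @ bit 2 → (0xb2>>2)&0x1 = 0x0
len:3 @ bit 3 → (0xb2>>3)&0x7 = 0x6  ←
chan:1 @ bit 6 → (0xb2>>6)&0x1 = 0x0
opcode:1 @ bit 7 → (0xb2>>7)&0x1 = 0x1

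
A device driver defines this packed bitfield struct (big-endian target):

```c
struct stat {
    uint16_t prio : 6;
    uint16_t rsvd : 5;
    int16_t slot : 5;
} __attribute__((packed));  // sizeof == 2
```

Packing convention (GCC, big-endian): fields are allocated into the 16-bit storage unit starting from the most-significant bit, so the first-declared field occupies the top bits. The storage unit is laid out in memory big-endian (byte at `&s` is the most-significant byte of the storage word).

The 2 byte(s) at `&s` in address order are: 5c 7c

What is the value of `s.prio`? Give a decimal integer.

23

[0]=0x5c [1]=0x7c (big-endian) → word 0x5c7c
prio [10+:6] = (word>>10) & 0x3f = 23  ←
rsvd [5+:5] = (word>>5) & 0x1f = 3
slot [0+:5] = (word>>0) & 0x1f = 28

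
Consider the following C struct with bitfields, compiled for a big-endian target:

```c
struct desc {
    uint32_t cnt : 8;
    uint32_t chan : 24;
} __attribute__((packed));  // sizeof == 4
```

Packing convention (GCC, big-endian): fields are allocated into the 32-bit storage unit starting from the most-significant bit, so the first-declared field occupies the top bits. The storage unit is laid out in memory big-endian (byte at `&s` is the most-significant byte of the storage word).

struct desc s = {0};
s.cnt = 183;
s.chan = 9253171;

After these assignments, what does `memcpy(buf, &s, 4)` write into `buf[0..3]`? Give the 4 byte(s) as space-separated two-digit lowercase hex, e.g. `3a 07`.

[24+:8] cnt=183 & 0xff = 0xb7; word=0xb7000000
[0+:24] chan=9253171 & 0xffffff = 0x8d3133; word=0xb78d3133
word = 0xb78d3133 → big-endian bytes:
  [0]=0xb7  [1]=0x8d  [2]=0x31  [3]=0x33

b7 8d 31 33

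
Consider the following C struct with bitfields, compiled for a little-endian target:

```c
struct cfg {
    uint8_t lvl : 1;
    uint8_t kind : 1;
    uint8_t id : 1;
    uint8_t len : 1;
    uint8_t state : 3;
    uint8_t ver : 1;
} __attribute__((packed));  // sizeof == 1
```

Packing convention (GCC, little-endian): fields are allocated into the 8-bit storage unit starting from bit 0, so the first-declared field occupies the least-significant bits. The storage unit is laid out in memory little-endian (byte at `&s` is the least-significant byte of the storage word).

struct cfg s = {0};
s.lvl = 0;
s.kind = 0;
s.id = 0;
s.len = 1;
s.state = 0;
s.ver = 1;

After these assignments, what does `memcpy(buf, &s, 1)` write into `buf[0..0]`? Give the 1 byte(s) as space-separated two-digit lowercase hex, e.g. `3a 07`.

lvl:1 = 0 → 0x0 << 0 → word 0x00
kind:1 = 0 → 0x0 << 1 → word 0x00
id:1 = 0 → 0x0 << 2 → word 0x00
len:1 = 1 → 0x1 << 3 → word 0x08
state:3 = 0 → 0x0 << 4 → word 0x08
ver:1 = 1 → 0x1 << 7 → word 0x88
word = 0x88 → little-endian bytes:
  [0]=0x88

88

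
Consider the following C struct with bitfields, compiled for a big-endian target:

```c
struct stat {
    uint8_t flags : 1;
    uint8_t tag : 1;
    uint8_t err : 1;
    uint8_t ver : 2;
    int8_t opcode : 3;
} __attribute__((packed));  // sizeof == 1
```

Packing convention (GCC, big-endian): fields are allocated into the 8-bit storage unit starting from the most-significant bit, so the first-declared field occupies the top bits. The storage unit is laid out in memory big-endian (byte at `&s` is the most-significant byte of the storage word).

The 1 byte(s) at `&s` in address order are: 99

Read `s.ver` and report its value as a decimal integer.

3

[0]=0x99 (big-endian) → word 0x99
flags:1 @ bit 7 → (0x99>>7)&0x1 = 0x1
tag:1 @ bit 6 → (0x99>>6)&0x1 = 0x0
err:1 @ bit 5 → (0x99>>5)&0x1 = 0x0
ver:2 @ bit 3 → (0x99>>3)&0x3 = 0x3  ←
opcode:3 @ bit 0 → (0x99>>0)&0x7 = 0x1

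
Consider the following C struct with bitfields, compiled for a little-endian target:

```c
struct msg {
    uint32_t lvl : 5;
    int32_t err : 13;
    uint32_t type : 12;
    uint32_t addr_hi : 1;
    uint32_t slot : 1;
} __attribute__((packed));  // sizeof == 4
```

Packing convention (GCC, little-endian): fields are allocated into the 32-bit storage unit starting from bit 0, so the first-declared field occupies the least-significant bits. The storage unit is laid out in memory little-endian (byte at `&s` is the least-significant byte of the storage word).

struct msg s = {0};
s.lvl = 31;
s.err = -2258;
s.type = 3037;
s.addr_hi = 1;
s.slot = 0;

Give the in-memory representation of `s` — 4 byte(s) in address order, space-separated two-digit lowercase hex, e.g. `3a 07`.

df e5 76 6f

[0+:5] lvl=31 & 0x1f = 0x1f; word=0x0000001f
[5+:13] err=-2258 & 0x1fff = 0x172e; word=0x0002e5df
[18+:12] type=3037 & 0xfff = 0xbdd; word=0x2f76e5df
[30+:1] addr_hi=1 & 0x1 = 0x1; word=0x6f76e5df
[31+:1] slot=0 & 0x1 = 0x0; word=0x6f76e5df
word = 0x6f76e5df → little-endian bytes:
  [0]=0xdf  [1]=0xe5  [2]=0x76  [3]=0x6f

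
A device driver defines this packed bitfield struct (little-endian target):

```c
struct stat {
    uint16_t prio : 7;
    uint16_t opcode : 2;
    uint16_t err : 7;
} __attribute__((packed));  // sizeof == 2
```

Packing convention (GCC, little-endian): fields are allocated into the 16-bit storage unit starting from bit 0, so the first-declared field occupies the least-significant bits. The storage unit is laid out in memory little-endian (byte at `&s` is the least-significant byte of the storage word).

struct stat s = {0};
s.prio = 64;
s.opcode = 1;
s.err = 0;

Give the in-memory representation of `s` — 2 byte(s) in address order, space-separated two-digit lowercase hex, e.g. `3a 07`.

prio:7 = 64 → 0x40 << 0 → word 0x0040
opcode:2 = 1 → 0x1 << 7 → word 0x00c0
err:7 = 0 → 0x0 << 9 → word 0x00c0
word = 0x00c0 → little-endian bytes:
  [0]=0xc0  [1]=0x00

c0 00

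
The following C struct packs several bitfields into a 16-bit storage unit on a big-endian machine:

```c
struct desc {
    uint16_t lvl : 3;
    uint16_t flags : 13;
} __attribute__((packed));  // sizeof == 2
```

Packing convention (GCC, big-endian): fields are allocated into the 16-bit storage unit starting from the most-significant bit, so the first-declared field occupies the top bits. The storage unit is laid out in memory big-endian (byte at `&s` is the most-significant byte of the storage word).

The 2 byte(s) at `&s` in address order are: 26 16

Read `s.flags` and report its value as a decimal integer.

1558

[0]=0x26 [1]=0x16 (big-endian) → word 0x2616
lvl [13+:3] = (word>>13) & 0x7 = 1
flags [0+:13] = (word>>0) & 0x1fff = 1558  ←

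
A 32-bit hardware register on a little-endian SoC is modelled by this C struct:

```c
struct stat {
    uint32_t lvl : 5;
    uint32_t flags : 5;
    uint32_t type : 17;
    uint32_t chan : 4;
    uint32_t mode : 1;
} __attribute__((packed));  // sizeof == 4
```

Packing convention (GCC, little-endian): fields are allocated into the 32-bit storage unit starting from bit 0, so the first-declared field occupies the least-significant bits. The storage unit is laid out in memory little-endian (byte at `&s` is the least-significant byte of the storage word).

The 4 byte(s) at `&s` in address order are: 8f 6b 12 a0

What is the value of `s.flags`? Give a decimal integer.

28

[0]=0x8f [1]=0x6b [2]=0x12 [3]=0xa0 (little-endian) → word 0xa0126b8f
lvl [0+:5] = (word>>0) & 0x1f = 15
flags [5+:5] = (word>>5) & 0x1f = 28  ←
type [10+:17] = (word>>10) & 0x1ffff = 1178
chan [27+:4] = (word>>27) & 0xf = 4
mode [31+:1] = (word>>31) & 0x1 = 1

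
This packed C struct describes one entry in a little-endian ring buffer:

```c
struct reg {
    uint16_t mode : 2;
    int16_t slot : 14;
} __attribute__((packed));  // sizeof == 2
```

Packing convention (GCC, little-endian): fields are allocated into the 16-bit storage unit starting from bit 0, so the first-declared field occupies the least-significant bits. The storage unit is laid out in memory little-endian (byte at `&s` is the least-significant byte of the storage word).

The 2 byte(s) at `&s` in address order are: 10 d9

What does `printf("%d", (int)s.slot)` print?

[0]=0x10 [1]=0xd9 (little-endian) → word 0xd910
mode:2 @ bit 0 → (0xd910>>0)&0x3 = 0x0
slot:14 @ bit 2 → (0xd910>>2)&0x3fff = 0x3644  ←
slot signed 14b, MSB=1: 13892 - 16384 = -2492

-2492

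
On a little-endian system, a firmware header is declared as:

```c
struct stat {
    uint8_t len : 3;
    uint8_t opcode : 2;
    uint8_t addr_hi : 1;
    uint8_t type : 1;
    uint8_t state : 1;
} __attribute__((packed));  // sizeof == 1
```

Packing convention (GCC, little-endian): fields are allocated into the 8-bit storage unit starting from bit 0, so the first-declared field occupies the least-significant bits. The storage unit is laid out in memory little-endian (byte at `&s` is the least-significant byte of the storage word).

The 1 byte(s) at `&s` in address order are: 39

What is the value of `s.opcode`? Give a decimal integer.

[0]=0x39 (little-endian) → word 0x39
len:3 @ bit 0 → (0x39>>0)&0x7 = 0x1
opcode:2 @ bit 3 → (0x39>>3)&0x3 = 0x3  ←
addr_hi:1 @ bit 5 → (0x39>>5)&0x1 = 0x1
type:1 @ bit 6 → (0x39>>6)&0x1 = 0x0
state:1 @ bit 7 → (0x39>>7)&0x1 = 0x0

3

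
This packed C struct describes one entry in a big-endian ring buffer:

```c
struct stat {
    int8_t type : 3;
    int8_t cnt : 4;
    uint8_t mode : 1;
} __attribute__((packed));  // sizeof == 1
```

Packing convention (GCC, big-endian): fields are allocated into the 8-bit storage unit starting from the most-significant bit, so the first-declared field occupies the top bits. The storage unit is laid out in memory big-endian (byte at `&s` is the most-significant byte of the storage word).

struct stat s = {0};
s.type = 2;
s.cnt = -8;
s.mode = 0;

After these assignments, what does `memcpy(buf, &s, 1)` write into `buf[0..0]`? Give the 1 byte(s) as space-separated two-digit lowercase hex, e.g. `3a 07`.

type:3 = 2 → 0x2 << 5 → word 0x40
cnt:4 = -8 → 0x8 << 1 → word 0x50
mode:1 = 0 → 0x0 << 0 → word 0x50
word = 0x50 → big-endian bytes:
  [0]=0x50

50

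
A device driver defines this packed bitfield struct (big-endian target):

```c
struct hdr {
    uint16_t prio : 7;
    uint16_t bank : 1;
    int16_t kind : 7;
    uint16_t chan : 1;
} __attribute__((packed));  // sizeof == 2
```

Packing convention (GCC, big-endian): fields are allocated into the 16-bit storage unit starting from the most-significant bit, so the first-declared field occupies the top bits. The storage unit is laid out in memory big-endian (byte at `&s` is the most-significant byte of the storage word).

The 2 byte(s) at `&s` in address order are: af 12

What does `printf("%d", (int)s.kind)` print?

[0]=0xaf [1]=0x12 (big-endian) → word 0xaf12
prio [9+:7] = (word>>9) & 0x7f = 87
bank [8+:1] = (word>>8) & 0x1 = 1
kind [1+:7] = (word>>1) & 0x7f = 9  ←
chan [0+:1] = (word>>0) & 0x1 = 0
kind signed 7b, MSB=0: value = 9

9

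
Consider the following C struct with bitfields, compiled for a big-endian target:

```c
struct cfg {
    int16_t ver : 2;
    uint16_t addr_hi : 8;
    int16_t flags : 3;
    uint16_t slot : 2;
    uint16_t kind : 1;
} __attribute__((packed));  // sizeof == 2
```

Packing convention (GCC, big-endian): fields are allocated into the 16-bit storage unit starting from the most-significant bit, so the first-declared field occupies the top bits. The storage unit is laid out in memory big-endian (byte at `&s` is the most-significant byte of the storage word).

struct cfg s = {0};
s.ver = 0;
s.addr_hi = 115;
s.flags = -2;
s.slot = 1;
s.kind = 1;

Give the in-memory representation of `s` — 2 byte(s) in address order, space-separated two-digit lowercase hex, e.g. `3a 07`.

1c f3

ver:2 = 0 → 0x0 << 14 → word 0x0000
addr_hi:8 = 115 → 0x73 << 6 → word 0x1cc0
flags:3 = -2 → 0x6 << 3 → word 0x1cf0
slot:2 = 1 → 0x1 << 1 → word 0x1cf2
kind:1 = 1 → 0x1 << 0 → word 0x1cf3
word = 0x1cf3 → big-endian bytes:
  [0]=0x1c  [1]=0xf3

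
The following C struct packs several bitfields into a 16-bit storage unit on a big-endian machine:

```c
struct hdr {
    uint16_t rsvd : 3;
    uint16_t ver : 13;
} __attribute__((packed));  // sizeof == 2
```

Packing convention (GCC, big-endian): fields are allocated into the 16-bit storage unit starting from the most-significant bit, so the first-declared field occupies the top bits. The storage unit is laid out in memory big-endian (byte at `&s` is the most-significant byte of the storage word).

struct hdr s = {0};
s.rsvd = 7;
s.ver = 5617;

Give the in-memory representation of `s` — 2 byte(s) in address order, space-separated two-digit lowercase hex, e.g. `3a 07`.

f5 f1

[13+:3] rsvd=7 & 0x7 = 0x7; word=0xe000
[0+:13] ver=5617 & 0x1fff = 0x15f1; word=0xf5f1
word = 0xf5f1 → big-endian bytes:
  [0]=0xf5  [1]=0xf1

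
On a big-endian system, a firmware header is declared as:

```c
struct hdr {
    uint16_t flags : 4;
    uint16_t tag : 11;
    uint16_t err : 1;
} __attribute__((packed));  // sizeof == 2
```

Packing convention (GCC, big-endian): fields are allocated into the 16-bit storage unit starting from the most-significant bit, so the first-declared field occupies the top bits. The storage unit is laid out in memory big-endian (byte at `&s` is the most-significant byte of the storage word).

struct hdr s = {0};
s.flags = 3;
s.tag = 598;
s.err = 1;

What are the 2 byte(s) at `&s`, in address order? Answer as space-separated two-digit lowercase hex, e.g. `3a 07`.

34 ad

[12+:4] flags=3 & 0xf = 0x3; word=0x3000
[1+:11] tag=598 & 0x7ff = 0x256; word=0x34ac
[0+:1] err=1 & 0x1 = 0x1; word=0x34ad
word = 0x34ad → big-endian bytes:
  [0]=0x34  [1]=0xad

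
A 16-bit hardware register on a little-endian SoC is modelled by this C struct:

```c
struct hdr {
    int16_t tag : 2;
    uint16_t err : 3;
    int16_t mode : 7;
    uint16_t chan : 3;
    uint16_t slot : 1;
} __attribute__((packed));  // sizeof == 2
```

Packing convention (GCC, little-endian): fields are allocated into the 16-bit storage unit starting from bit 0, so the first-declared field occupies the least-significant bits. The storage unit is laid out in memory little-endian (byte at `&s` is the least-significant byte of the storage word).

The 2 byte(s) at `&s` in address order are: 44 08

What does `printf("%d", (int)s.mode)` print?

[0]=0x44 [1]=0x08 (little-endian) → word 0x0844
tag [0+:2] = (word>>0) & 0x3 = 0
err [2+:3] = (word>>2) & 0x7 = 1
mode [5+:7] = (word>>5) & 0x7f = 66  ←
chan [12+:3] = (word>>12) & 0x7 = 0
slot [15+:1] = (word>>15) & 0x1 = 0
mode signed 7b, MSB=1: 66 - 128 = -62

-62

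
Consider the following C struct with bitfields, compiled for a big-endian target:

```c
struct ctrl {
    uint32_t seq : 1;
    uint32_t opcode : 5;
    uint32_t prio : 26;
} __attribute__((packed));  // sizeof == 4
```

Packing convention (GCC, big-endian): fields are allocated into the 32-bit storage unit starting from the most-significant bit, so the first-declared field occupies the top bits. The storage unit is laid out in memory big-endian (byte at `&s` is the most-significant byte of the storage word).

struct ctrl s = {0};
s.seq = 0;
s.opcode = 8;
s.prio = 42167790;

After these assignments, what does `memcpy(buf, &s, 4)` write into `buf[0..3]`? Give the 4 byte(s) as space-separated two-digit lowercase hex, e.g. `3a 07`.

[31+:1] seq=0 & 0x1 = 0x0; word=0x00000000
[26+:5] opcode=8 & 0x1f = 0x8; word=0x20000000
[0+:26] prio=42167790 & 0x3ffffff = 0x2836dee; word=0x22836dee
word = 0x22836dee → big-endian bytes:
  [0]=0x22  [1]=0x83  [2]=0x6d  [3]=0xee

22 83 6d ee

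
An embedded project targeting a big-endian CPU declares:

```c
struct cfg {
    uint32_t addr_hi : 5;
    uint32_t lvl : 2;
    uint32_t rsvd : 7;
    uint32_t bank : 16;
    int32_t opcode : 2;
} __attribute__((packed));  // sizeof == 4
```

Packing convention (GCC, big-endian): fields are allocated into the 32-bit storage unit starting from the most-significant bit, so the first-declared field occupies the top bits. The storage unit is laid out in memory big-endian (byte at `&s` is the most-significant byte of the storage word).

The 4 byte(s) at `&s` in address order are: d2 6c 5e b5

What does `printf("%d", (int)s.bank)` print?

6061

[0]=0xd2 [1]=0x6c [2]=0x5e [3]=0xb5 (big-endian) → word 0xd26c5eb5
addr_hi:5 @ bit 27 → (0xd26c5eb5>>27)&0x1f = 0x1a
lvl:2 @ bit 25 → (0xd26c5eb5>>25)&0x3 = 0x1
rsvd:7 @ bit 18 → (0xd26c5eb5>>18)&0x7f = 0x1b
bank:16 @ bit 2 → (0xd26c5eb5>>2)&0xffff = 0x17ad  ←
opcode:2 @ bit 0 → (0xd26c5eb5>>0)&0x3 = 0x1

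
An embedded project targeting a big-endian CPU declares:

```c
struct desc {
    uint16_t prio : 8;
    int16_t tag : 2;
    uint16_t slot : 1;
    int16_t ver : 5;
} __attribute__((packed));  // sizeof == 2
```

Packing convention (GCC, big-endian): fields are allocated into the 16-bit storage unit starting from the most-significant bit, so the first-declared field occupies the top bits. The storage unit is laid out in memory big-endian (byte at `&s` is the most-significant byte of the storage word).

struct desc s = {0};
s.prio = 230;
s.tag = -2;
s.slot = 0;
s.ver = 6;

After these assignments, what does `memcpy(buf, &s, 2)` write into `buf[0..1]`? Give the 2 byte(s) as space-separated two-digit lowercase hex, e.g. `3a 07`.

prio:8 = 230 → 0xe6 << 8 → word 0xe600
tag:2 = -2 → 0x2 << 6 → word 0xe680
slot:1 = 0 → 0x0 << 5 → word 0xe680
ver:5 = 6 → 0x6 << 0 → word 0xe686
word = 0xe686 → big-endian bytes:
  [0]=0xe6  [1]=0x86

e6 86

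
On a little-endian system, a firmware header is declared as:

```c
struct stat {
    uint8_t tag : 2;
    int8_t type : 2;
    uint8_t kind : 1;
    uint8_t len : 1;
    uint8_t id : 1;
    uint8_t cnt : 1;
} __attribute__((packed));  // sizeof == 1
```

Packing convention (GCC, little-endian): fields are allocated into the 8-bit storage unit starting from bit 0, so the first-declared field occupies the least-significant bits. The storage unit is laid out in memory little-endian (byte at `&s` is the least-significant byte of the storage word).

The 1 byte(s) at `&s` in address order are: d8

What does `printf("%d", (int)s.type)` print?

[0]=0xd8 (little-endian) → word 0xd8
tag:2 @ bit 0 → (0xd8>>0)&0x3 = 0x0
type:2 @ bit 2 → (0xd8>>2)&0x3 = 0x2  ←
kind:1 @ bit 4 → (0xd8>>4)&0x1 = 0x1
len:1 @ bit 5 → (0xd8>>5)&0x1 = 0x0
id:1 @ bit 6 → (0xd8>>6)&0x1 = 0x1
cnt:1 @ bit 7 → (0xd8>>7)&0x1 = 0x1
type signed 2b, MSB=1: 2 - 4 = -2

-2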